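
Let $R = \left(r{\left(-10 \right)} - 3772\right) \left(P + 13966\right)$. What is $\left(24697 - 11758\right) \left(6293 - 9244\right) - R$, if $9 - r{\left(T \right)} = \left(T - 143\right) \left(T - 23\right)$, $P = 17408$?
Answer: $238284699$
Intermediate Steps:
$r{\left(T \right)} = 9 - \left(-143 + T\right) \left(-23 + T\right)$ ($r{\left(T \right)} = 9 - \left(T - 143\right) \left(T - 23\right) = 9 - \left(-143 + T\right) \left(-23 + T\right)$)
$R = -276467688$ ($R = \left(\left(-3280 - \left(-10\right)^{2} + 166 \left(-10\right)\right) - 3772\right) \left(17408 + 13966\right) = \left(\left(-3280 - 100 - 1660\right) - 3772\right) 31374 = \left(-5040 - 3772\right) 31374 = \left(-8812\right) 31374 = -276467688$)
$\left(24697 - 11758\right) \left(6293 - 9244\right) - R = \left(24697 - 11758\right) \left(6293 - 9244\right) - -276467688 = 12939 \left(-2951\right) + 276467688 = -38182989 + 276467688 = 238284699$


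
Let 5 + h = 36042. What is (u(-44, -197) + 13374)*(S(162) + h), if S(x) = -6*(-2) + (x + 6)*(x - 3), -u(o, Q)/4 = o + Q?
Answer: 899867218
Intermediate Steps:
u(o, Q) = -4*Q - 4*o (u(o, Q) = -4*(o + Q) = -4*(Q + o) = -4*Q - 4*o)
h = 36037 (h = -5 + 36042 = 36037)
S(x) = 12 + (-3 + x)*(6 + x) (S(x) = 12 + (6 + x)*(-3 + x) = 12 + (-3 + x)*(6 + x))
(u(-44, -197) + 13374)*(S(162) + h) = ((-4*(-197) - 4*(-44)) + 13374)*((-6 + 162² + 3*162) + 36037) = ((788 + 176) + 13374)*((-6 + 26244 + 486) + 36037) = (964 + 13374)*(26724 + 36037) = 14338*62761 = 899867218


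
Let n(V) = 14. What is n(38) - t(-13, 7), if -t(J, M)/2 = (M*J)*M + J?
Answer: -1286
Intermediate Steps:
t(J, M) = -2*J - 2*J*M² (t(J, M) = -2*((M*J)*M + J) = -2*((J*M)*M + J) = -2*(J*M² + J) = -2*(J + J*M²) = -2*J - 2*J*M²)
n(38) - t(-13, 7) = 14 - (-2)*(-13)*(1 + 7²) = 14 - (-2)*(-13)*(1 + 49) = 14 - (-2)*(-13)*50 = 14 - 1*1300 = 14 - 1300 = -1286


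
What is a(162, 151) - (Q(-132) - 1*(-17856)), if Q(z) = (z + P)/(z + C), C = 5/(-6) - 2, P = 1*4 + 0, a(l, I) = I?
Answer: -14324113/809 ≈ -17706.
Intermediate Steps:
P = 4 (P = 4 + 0 = 4)
C = -17/6 (C = 5*(-1/6) - 2 = -5/6 - 2 = -17/6 ≈ -2.8333)
Q(z) = (4 + z)/(-17/6 + z) (Q(z) = (z + 4)/(z - 17/6) = (4 + z)/(-17/6 + z))
a(162, 151) - (Q(-132) - 1*(-17856)) = 151 - (6*(4 - 132)/(-17 + 6*(-132)) - 1*(-17856)) = 151 - (6*(-128)/(-17 - 792) + 17856) = 151 - (6*(-128)/(-809) + 17856) = 151 - (6*(-1/809)*(-128) + 17856) = 151 - (768/809 + 17856) = 151 - 1*14446272/809 = 151 - 14446272/809 = -14324113/809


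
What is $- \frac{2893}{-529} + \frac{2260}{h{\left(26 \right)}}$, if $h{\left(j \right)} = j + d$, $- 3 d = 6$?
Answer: $\frac{316243}{3174} \approx 99.635$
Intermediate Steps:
$d = -2$ ($d = \left(- \frac{1}{3}\right) 6 = -2$)
$h{\left(j \right)} = -2 + j$ ($h{\left(j \right)} = j - 2 = -2 + j$)
$- \frac{2893}{-529} + \frac{2260}{h{\left(26 \right)}} = - \frac{2893}{-529} + \frac{2260}{-2 + 26} = \left(-2893\right) \left(- \frac{1}{529}\right) + \frac{2260}{24} = \frac{2893}{529} + 2260 \cdot \frac{1}{24} = \frac{2893}{529} + \frac{565}{6} = \frac{316243}{3174}$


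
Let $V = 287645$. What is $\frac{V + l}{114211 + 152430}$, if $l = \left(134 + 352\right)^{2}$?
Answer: $\frac{523841}{266641} \approx 1.9646$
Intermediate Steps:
$l = 236196$ ($l = 486^{2} = 236196$)
$\frac{V + l}{114211 + 152430} = \frac{287645 + 236196}{114211 + 152430} = \frac{523841}{266641}$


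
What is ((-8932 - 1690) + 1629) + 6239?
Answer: -2754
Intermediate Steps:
((-8932 - 1690) + 1629) + 6239 = (-10622 + 1629) + 6239 = -8993 + 6239 = -2754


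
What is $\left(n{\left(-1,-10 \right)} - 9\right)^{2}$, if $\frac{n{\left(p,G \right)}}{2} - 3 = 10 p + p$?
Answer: $625$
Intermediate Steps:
$n{\left(p,G \right)} = 6 + 22 p$ ($n{\left(p,G \right)} = 6 + 2 \left(10 p + p\right) = 6 + 2 \cdot 11 p = 6 + 22 p$)
$\left(n{\left(-1,-10 \right)} - 9\right)^{2} = \left(\left(6 + 22 \left(-1\right)\right) - 9\right)^{2} = \left(\left(6 - 22\right) - 9\right)^{2} = \left(-16 - 9\right)^{2} = \left(-25\right)^{2} = 625$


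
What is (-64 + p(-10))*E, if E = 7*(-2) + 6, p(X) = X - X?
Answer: 512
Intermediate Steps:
p(X) = 0
E = -8 (E = -14 + 6 = -8)
(-64 + p(-10))*E = (-64 + 0)*(-8) = -64*(-8) = 512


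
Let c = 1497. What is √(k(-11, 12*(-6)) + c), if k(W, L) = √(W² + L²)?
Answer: √(1497 + √5305) ≈ 39.621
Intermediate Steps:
k(W, L) = √(L² + W²)
√(k(-11, 12*(-6)) + c) = √(√((12*(-6))² + (-11)²) + 1497) = √(√((-72)² + 121) + 1497) = √(√(5184 + 121) + 1497) = √(√5305 + 1497) = √(1497 + √5305)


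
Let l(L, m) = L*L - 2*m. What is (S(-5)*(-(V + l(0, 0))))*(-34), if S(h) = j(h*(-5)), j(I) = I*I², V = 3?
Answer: 1593750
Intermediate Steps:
j(I) = I³
S(h) = -125*h³ (S(h) = (h*(-5))³ = (-5*h)³ = -125*h³)
l(L, m) = L² - 2*m
(S(-5)*(-(V + l(0, 0))))*(-34) = ((-125*(-5)³)*(-(3 + (0² - 2*0))))*(-34) = ((-125*(-125))*(-(3 + (0 + 0))))*(-34) = (15625*(-(3 + 0)))*(-34) = (15625*(-1*3))*(-34) = (15625*(-3))*(-34) = -46875*(-34) = 1593750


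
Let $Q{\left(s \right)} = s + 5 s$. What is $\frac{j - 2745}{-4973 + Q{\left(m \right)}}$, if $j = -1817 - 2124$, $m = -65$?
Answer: $\frac{6686}{5363} \approx 1.2467$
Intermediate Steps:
$j = -3941$
$Q{\left(s \right)} = 6 s$
$\frac{j - 2745}{-4973 + Q{\left(m \right)}} = \frac{-3941 - 2745}{-4973 + 6 \left(-65\right)} = - \frac{6686}{-4973 - 390} = - \frac{6686}{-5363} = \left(-6686\right) \left(- \frac{1}{5363}\right) = \frac{6686}{5363}$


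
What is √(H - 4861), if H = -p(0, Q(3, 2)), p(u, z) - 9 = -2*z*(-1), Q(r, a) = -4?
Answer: I*√4862 ≈ 69.728*I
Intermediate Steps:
p(u, z) = 9 + 2*z (p(u, z) = 9 - 2*z*(-1) = 9 + 2*z)
H = -1 (H = -(9 + 2*(-4)) = -(9 - 8) = -1*1 = -1)
√(H - 4861) = √(-1 - 4861) = √(-4862) = I*√4862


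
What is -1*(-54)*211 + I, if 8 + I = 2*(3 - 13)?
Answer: 11366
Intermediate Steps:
I = -28 (I = -8 + 2*(3 - 13) = -8 + 2*(-10) = -8 - 20 = -28)
-1*(-54)*211 + I = -1*(-54)*211 - 28 = 54*211 - 28 = 11394 - 28 = 11366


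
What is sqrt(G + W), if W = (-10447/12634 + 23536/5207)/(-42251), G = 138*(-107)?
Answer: I*sqrt(114075860062322403696737949014)/2779492090738 ≈ 121.52*I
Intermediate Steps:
G = -14766
W = -242956295/2779492090738 (W = (-10447*1/12634 + 23536*(1/5207))*(-1/42251) = (-10447/12634 + 23536/5207)*(-1/42251) = (242956295/65785238)*(-1/42251) = -242956295/2779492090738 ≈ -8.7410e-5)
sqrt(G + W) = sqrt(-14766 - 242956295/2779492090738) = sqrt(-41041980454793603/2779492090738) = I*sqrt(114075860062322403696737949014)/2779492090738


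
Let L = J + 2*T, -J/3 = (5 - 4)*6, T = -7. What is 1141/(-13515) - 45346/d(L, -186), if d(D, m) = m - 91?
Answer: 612535133/3743655 ≈ 163.62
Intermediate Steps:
J = -18 (J = -3*(5 - 4)*6 = -3*6 = -18)
L = -32 (L = -18 + 2*(-7) = -18 - 14 = -32)
d(D, m) = -91 + m
1141/(-13515) - 45346/d(L, -186) = 1141/(-13515) - 45346/(-91 - 186) = 1141*(-1/13515) - 45346/(-277) = -1141/13515 - 45346*(-1/277) = -1141/13515 + 45346/277 = 612535133/3743655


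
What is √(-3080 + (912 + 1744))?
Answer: 2*I*√106 ≈ 20.591*I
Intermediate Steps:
√(-3080 + (912 + 1744)) = √(-3080 + 2656) = √(-424) = 2*I*√106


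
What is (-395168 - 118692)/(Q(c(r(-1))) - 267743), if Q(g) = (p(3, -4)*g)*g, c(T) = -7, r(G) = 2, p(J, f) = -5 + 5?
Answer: 513860/267743 ≈ 1.9192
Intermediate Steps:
p(J, f) = 0
Q(g) = 0 (Q(g) = (0*g)*g = 0*g = 0)
(-395168 - 118692)/(Q(c(r(-1))) - 267743) = (-395168 - 118692)/(0 - 267743) = -513860/(-267743) = -513860*(-1/267743) = 513860/267743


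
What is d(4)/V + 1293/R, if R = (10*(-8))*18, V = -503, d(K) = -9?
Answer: -212473/241440 ≈ -0.88002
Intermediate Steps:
R = -1440 (R = -80*18 = -1440)
d(4)/V + 1293/R = -9/(-503) + 1293/(-1440) = -9*(-1/503) + 1293*(-1/1440) = 9/503 - 431/480 = -212473/241440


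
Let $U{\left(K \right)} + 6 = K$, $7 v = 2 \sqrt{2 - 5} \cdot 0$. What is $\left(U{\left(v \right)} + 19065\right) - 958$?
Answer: $18101$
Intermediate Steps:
$v = 0$ ($v = \frac{2 \sqrt{2 - 5} \cdot 0}{7} = \frac{2 \sqrt{-3} \cdot 0}{7} = \frac{2 i \sqrt{3} \cdot 0}{7} = \frac{1}{7} \cdot 0 = 0$)
$U{\left(K \right)} = -6 + K$
$\left(U{\left(v \right)} + 19065\right) - 958 = \left(\left(-6 + 0\right) + 19065\right) - 958 = \left(-6 + 19065\right) - 958 = 19059 - 958 = 18101$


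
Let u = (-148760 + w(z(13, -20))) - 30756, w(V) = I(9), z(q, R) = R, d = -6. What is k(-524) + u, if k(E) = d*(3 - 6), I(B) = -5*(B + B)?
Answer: -179588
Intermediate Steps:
I(B) = -10*B
w(V) = -90 (w(V) = -10*9 = -90)
k(E) = 18 (k(E) = -6*(3 - 6) = -6*(-3) = 18)
u = -179606 (u = (-148760 - 90) - 30756 = -148850 - 30756 = -179606)
k(-524) + u = 18 - 179606 = -179588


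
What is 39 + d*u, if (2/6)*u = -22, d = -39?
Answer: 2613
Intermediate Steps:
u = -66 (u = 3*(-22) = -66)
39 + d*u = 39 - 39*(-66) = 39 + 2574 = 2613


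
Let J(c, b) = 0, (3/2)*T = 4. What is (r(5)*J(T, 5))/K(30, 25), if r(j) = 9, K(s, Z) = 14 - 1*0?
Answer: 0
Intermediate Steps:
T = 8/3 (T = (⅔)*4 = 8/3 ≈ 2.6667)
K(s, Z) = 14 (K(s, Z) = 14 + 0 = 14)
(r(5)*J(T, 5))/K(30, 25) = (9*0)/14 = 0*(1/14) = 0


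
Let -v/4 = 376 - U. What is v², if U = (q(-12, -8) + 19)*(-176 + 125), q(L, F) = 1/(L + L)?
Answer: 115412049/4 ≈ 2.8853e+7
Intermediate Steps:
q(L, F) = 1/(2*L)
U = -7735/8 (U = ((½)/(-12) + 19)*(-176 + 125) = ((½)*(-1/12) + 19)*(-51) = (-1/24 + 19)*(-51) = (455/24)*(-51) = -7735/8 ≈ -966.88)
v = -10743/2 (v = -4*(376 - 1*(-7735/8)) = -4*(376 + 7735/8) = -4*10743/8 = -10743/2 ≈ -5371.5)
v² = (-10743/2)² = 115412049/4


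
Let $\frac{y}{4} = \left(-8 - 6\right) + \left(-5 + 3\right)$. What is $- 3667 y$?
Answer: $234688$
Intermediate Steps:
$y = -64$ ($y = 4 \left(\left(-8 - 6\right) + \left(-5 + 3\right)\right) = 4 \left(-14 - 2\right) = 4 \left(-16\right) = -64$)
$- 3667 y = \left(-3667\right) \left(-64\right) = 234688$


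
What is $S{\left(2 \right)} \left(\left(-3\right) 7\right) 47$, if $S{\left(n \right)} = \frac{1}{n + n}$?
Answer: $- \frac{987}{4} \approx -246.75$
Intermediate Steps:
$S{\left(n \right)} = \frac{1}{2 n}$
$S{\left(2 \right)} \left(\left(-3\right) 7\right) 47 = \frac{1}{2 \cdot 2} \left(\left(-3\right) 7\right) 47 = \frac{1}{2} \cdot \frac{1}{2} \left(-21\right) 47 = \frac{1}{4} \left(-21\right) 47 = \left(- \frac{21}{4}\right) 47 = - \frac{987}{4}$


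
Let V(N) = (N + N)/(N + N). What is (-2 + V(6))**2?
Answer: 1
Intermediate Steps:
V(N) = 1 (V(N) = (2*N)/((2*N)) = (2*N)*(1/(2*N)) = 1)
(-2 + V(6))**2 = (-2 + 1)**2 = (-1)**2 = 1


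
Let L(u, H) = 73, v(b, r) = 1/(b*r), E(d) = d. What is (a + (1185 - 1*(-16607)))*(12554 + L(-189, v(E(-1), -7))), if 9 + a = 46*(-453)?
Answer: -38575485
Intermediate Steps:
v(b, r) = 1/(b*r)
a = -20847 (a = -9 + 46*(-453) = -9 - 20838 = -20847)
(a + (1185 - 1*(-16607)))*(12554 + L(-189, v(E(-1), -7))) = (-20847 + (1185 - 1*(-16607)))*(12554 + 73) = (-20847 + (1185 + 16607))*12627 = (-20847 + 17792)*12627 = -3055*12627 = -38575485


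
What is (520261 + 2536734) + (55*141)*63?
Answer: 3545560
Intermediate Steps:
(520261 + 2536734) + (55*141)*63 = 3056995 + 7755*63 = 3056995 + 488565 = 3545560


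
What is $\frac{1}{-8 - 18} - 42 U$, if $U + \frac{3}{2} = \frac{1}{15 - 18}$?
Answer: $\frac{2001}{26} \approx 76.962$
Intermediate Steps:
$U = - \frac{11}{6}$ ($U = - \frac{3}{2} + \frac{1}{15 - 18} = - \frac{3}{2} + \frac{1}{-3} = - \frac{3}{2} - \frac{1}{3} = - \frac{11}{6} \approx -1.8333$)
$\frac{1}{-8 - 18} - 42 U = \frac{1}{-8 - 18} - -77 = \frac{1}{-26} + 77 = - \frac{1}{26} + 77 = \frac{2001}{26}$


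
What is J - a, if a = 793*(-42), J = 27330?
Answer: 60636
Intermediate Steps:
a = -33306
J - a = 27330 - 1*(-33306) = 27330 + 33306 = 60636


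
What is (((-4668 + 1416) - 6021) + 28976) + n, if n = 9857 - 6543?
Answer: 23017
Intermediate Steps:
n = 3314
(((-4668 + 1416) - 6021) + 28976) + n = (((-4668 + 1416) - 6021) + 28976) + 3314 = ((-3252 - 6021) + 28976) + 3314 = (-9273 + 28976) + 3314 = 19703 + 3314 = 23017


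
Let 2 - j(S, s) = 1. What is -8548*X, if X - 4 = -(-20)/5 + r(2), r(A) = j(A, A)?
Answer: -76932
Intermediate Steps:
j(S, s) = 1 (j(S, s) = 2 - 1*1 = 2 - 1 = 1)
r(A) = 1
X = 9 (X = 4 + (-(-20)/5 + 1) = 4 + (-4*(-1) + 1) = 4 + (4 + 1) = 4 + 5 = 9)
-8548*X = -8548*9 = -76932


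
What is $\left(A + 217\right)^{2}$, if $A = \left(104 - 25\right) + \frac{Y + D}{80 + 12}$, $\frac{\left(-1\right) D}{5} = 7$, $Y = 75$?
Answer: $\frac{46485124}{529} \approx 87874.0$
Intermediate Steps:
$D = -35$ ($D = \left(-5\right) 7 = -35$)
$A = \frac{1827}{23}$ ($A = \left(104 - 25\right) + \frac{75 - 35}{80 + 12} = 79 + \frac{40}{92} = 79 + 40 \cdot \frac{1}{92} = 79 + \frac{10}{23} = \frac{1827}{23} \approx 79.435$)
$\left(A + 217\right)^{2} = \left(\frac{1827}{23} + 217\right)^{2} = \left(\frac{6818}{23}\right)^{2} = \frac{46485124}{529}$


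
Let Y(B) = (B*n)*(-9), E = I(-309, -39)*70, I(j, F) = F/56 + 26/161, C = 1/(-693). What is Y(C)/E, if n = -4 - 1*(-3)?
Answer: 92/265265 ≈ 0.00034682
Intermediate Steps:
n = -1 (n = -4 + 3 = -1)
C = -1/693 ≈ -0.0014430
I(j, F) = 26/161 + F/56 (I(j, F) = F*(1/56) + 26*(1/161) = F/56 + 26/161 = 26/161 + F/56)
E = -3445/92 (E = (26/161 + (1/56)*(-39))*70 = (26/161 - 39/56)*70 = -689/1288*70 = -3445/92 ≈ -37.446)
Y(B) = 9*B (Y(B) = (B*(-1))*(-9) = -B*(-9) = 9*B)
Y(C)/E = (9*(-1/693))/(-3445/92) = -1/77*(-92/3445) = 92/265265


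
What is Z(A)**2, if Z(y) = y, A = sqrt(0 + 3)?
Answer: 3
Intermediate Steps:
A = sqrt(3) ≈ 1.7320
Z(A)**2 = (sqrt(3))**2 = 3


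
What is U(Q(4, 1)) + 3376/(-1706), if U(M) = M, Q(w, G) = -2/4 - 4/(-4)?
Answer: -2523/1706 ≈ -1.4789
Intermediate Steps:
Q(w, G) = ½ (Q(w, G) = -2*¼ - 4*(-¼) = -½ + 1 = ½)
U(Q(4, 1)) + 3376/(-1706) = ½ + 3376/(-1706) = ½ + 3376*(-1/1706) = ½ - 1688/853 = -2523/1706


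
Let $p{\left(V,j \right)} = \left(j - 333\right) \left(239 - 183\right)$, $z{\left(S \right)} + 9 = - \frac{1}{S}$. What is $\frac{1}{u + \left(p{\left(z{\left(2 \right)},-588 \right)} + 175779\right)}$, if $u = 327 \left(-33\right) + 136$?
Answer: $\frac{1}{113548} \approx 8.8068 \cdot 10^{-6}$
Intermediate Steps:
$z{\left(S \right)} = -9 - \frac{1}{S}$
$p{\left(V,j \right)} = -18648 + 56 j$ ($p{\left(V,j \right)} = \left(-333 + j\right) 56 = -18648 + 56 j$)
$u = -10655$ ($u = -10791 + 136 = -10655$)
$\frac{1}{u + \left(p{\left(z{\left(2 \right)},-588 \right)} + 175779\right)} = \frac{1}{-10655 + \left(\left(-18648 + 56 \left(-588\right)\right) + 175779\right)} = \frac{1}{-10655 + \left(\left(-18648 - 32928\right) + 175779\right)} = \frac{1}{-10655 + \left(-51576 + 175779\right)} = \frac{1}{-10655 + 124203} = \frac{1}{113548}$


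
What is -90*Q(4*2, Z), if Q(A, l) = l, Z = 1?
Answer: -90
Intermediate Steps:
-90*Q(4*2, Z) = -90*1 = -90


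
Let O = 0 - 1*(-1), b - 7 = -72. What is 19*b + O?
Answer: -1234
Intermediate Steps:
b = -65 (b = 7 - 72 = -65)
O = 1 (O = 0 + 1 = 1)
19*b + O = 19*(-65) + 1 = -1235 + 1 = -1234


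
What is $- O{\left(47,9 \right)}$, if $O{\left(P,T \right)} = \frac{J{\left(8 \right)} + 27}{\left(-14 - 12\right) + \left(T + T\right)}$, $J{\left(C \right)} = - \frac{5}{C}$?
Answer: $\frac{211}{64} \approx 3.2969$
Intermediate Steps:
$O{\left(P,T \right)} = \frac{211}{8 \left(-26 + 2 T\right)}$ ($O{\left(P,T \right)} = \frac{- \frac{5}{8} + 27}{\left(-14 - 12\right) + \left(T + T\right)} = \frac{\left(-5\right) \frac{1}{8} + 27}{\left(-14 - 12\right) + 2 T} = \frac{- \frac{5}{8} + 27}{-26 + 2 T} = \frac{211}{8 \left(-26 + 2 T\right)}$)
$- O{\left(47,9 \right)} = - \frac{211}{16 \left(-13 + 9\right)} = - \frac{211}{16 \left(-4\right)} = - \frac{211 \left(-1\right)}{16 \cdot 4} = \left(-1\right) \left(- \frac{211}{64}\right) = \frac{211}{64}$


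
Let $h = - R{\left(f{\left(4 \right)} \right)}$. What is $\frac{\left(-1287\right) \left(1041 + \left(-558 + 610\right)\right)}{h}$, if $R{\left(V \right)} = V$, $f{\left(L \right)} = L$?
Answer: $\frac{1406691}{4} \approx 3.5167 \cdot 10^{5}$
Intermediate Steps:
$h = -4$ ($h = \left(-1\right) 4 = -4$)
$\frac{\left(-1287\right) \left(1041 + \left(-558 + 610\right)\right)}{h} = \frac{\left(-1287\right) \left(1041 + \left(-558 + 610\right)\right)}{-4} = - 1287 \left(1041 + 52\right) \left(- \frac{1}{4}\right) = \left(-1287\right) 1093 \left(- \frac{1}{4}\right) = \left(-1406691\right) \left(- \frac{1}{4}\right) = \frac{1406691}{4}$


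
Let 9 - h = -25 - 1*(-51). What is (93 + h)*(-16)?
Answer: -1216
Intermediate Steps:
h = -17 (h = 9 - (-25 - 1*(-51)) = 9 - (-25 + 51) = 9 - 1*26 = 9 - 26 = -17)
(93 + h)*(-16) = (93 - 17)*(-16) = 76*(-16) = -1216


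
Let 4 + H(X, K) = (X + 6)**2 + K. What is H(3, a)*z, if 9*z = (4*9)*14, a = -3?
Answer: 4144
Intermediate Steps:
H(X, K) = -4 + K + (6 + X)**2 (H(X, K) = -4 + ((X + 6)**2 + K) = -4 + ((6 + X)**2 + K) = -4 + (K + (6 + X)**2) = -4 + K + (6 + X)**2)
z = 56 (z = ((4*9)*14)/9 = (36*14)/9 = (1/9)*504 = 56)
H(3, a)*z = (-4 - 3 + (6 + 3)**2)*56 = (-4 - 3 + 9**2)*56 = (-4 - 3 + 81)*56 = 74*56 = 4144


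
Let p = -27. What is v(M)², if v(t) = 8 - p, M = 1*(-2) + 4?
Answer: 1225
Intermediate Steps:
M = 2 (M = -2 + 4 = 2)
v(t) = 35 (v(t) = 8 - 1*(-27) = 8 + 27 = 35)
v(M)² = 35² = 1225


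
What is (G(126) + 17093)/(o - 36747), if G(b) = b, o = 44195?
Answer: 17219/7448 ≈ 2.3119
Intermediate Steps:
(G(126) + 17093)/(o - 36747) = (126 + 17093)/(44195 - 36747) = 17219/7448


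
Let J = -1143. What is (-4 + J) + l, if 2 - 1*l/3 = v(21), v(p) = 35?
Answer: -1246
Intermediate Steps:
l = -99 (l = 6 - 3*35 = 6 - 105 = -99)
(-4 + J) + l = (-4 - 1143) - 99 = -1147 - 99 = -1246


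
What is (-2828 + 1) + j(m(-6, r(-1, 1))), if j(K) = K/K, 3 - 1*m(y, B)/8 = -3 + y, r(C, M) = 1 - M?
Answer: -2826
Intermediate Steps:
m(y, B) = 48 - 8*y (m(y, B) = 24 - 8*(-3 + y) = 24 + (24 - 8*y) = 48 - 8*y)
j(K) = 1
(-2828 + 1) + j(m(-6, r(-1, 1))) = (-2828 + 1) + 1 = -2827 + 1 = -2826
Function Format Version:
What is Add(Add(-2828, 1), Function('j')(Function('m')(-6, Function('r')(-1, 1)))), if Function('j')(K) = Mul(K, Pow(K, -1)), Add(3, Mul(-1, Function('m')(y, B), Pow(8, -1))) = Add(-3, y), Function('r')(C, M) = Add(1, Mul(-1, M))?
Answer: -2826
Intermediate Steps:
Function('m')(y, B) = Add(48, Mul(-8, y)) (Function('m')(y, B) = Add(24, Mul(-8, Add(-3, y))) = Add(24, Add(24, Mul(-8, y))) = Add(48, Mul(-8, y)))
Function('j')(K) = 1
Add(Add(-2828, 1), Function('j')(Function('m')(-6, Function('r')(-1, 1)))) = Add(Add(-2828, 1), 1) = Add(-2827, 1) = -2826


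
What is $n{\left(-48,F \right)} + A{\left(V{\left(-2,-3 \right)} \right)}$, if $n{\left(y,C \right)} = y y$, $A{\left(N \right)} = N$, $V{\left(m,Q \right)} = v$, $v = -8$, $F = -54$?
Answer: $2296$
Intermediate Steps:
$V{\left(m,Q \right)} = -8$
$n{\left(y,C \right)} = y^{2}$
$n{\left(-48,F \right)} + A{\left(V{\left(-2,-3 \right)} \right)} = \left(-48\right)^{2} - 8 = 2304 - 8 = 2296$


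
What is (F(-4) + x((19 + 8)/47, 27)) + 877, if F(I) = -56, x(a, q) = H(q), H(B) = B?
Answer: 848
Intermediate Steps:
x(a, q) = q
(F(-4) + x((19 + 8)/47, 27)) + 877 = (-56 + 27) + 877 = -29 + 877 = 848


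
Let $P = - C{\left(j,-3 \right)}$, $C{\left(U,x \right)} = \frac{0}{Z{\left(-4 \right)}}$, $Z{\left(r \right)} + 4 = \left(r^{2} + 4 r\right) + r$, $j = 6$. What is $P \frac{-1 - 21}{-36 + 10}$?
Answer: $0$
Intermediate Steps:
$Z{\left(r \right)} = -4 + r^{2} + 5 r$ ($Z{\left(r \right)} = -4 + \left(\left(r^{2} + 4 r\right) + r\right) = -4 + \left(r^{2} + 5 r\right) = -4 + r^{2} + 5 r$)
$C{\left(U,x \right)} = 0$ ($C{\left(U,x \right)} = \frac{0}{-4 + \left(-4\right)^{2} + 5 \left(-4\right)} = \frac{0}{-4 + 16 - 20} = \frac{0}{-8} = 0 \left(- \frac{1}{8}\right) = 0$)
$P = 0$ ($P = \left(-1\right) 0 = 0$)
$P \frac{-1 - 21}{-36 + 10} = 0 \frac{-1 - 21}{-36 + 10} = 0 \left(- \frac{22}{-26}\right) = 0 \left(\left(-22\right) \left(- \frac{1}{26}\right)\right) = 0 \cdot \frac{11}{13} = 0$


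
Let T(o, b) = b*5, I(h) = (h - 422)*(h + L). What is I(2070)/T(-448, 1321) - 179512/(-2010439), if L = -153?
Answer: 6352596732584/13278949595 ≈ 478.40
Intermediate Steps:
I(h) = (-422 + h)*(-153 + h) (I(h) = (h - 422)*(h - 153) = (-422 + h)*(-153 + h))
T(o, b) = 5*b
I(2070)/T(-448, 1321) - 179512/(-2010439) = (64566 + 2070² - 575*2070)/((5*1321)) - 179512/(-2010439) = (64566 + 4284900 - 1190250)/6605 - 179512*(-1/2010439) = 3159216*(1/6605) + 179512/2010439 = 3159216/6605 + 179512/2010439 = 6352596732584/13278949595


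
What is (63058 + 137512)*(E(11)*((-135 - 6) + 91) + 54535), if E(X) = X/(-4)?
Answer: 10965663325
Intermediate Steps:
E(X) = -X/4 (E(X) = X*(-1/4) = -X/4)
(63058 + 137512)*(E(11)*((-135 - 6) + 91) + 54535) = (63058 + 137512)*((-1/4*11)*((-135 - 6) + 91) + 54535) = 200570*(-11*(-141 + 91)/4 + 54535) = 200570*(-11/4*(-50) + 54535) = 200570*(275/2 + 54535) = 200570*(109345/2) = 10965663325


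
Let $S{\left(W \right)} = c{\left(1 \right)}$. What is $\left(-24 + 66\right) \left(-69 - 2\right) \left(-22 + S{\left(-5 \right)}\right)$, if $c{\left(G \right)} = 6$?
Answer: $47712$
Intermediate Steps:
$S{\left(W \right)} = 6$
$\left(-24 + 66\right) \left(-69 - 2\right) \left(-22 + S{\left(-5 \right)}\right) = \left(-24 + 66\right) \left(-69 - 2\right) \left(-22 + 6\right) = 42 \left(\left(-71\right) \left(-16\right)\right) = 42 \cdot 1136 = 47712$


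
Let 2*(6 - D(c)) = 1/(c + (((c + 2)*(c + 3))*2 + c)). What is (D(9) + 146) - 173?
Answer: -11845/564 ≈ -21.002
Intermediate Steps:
D(c) = 6 - 1/(2*(2*c + 2*(2 + c)*(3 + c))) (D(c) = 6 - 1/(2*(c + (((c + 2)*(c + 3))*2 + c))) = 6 - 1/(2*(c + (((2 + c)*(3 + c))*2 + c))) = 6 - 1/(2*(c + (2*(2 + c)*(3 + c) + c))) = 6 - 1/(2*(c + (c + 2*(2 + c)*(3 + c)))) = 6 - 1/(2*(2*c + 2*(2 + c)*(3 + c))))
(D(9) + 146) - 173 = ((143 + 24*9² + 144*9)/(4*(6 + 9² + 6*9)) + 146) - 173 = ((143 + 24*81 + 1296)/(4*(6 + 81 + 54)) + 146) - 173 = ((¼)*(143 + 1944 + 1296)/141 + 146) - 173 = ((¼)*(1/141)*3383 + 146) - 173 = (3383/564 + 146) - 173 = 85727/564 - 173 = -11845/564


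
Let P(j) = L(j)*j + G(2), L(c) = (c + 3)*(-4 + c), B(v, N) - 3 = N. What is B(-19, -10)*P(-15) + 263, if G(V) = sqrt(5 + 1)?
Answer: 24203 - 7*sqrt(6) ≈ 24186.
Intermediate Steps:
B(v, N) = 3 + N
G(V) = sqrt(6)
L(c) = (-4 + c)*(3 + c) (L(c) = (3 + c)*(-4 + c) = (-4 + c)*(3 + c))
P(j) = sqrt(6) + j*(-12 + j**2 - j) (P(j) = (-12 + j**2 - j)*j + sqrt(6) = j*(-12 + j**2 - j) + sqrt(6) = sqrt(6) + j*(-12 + j**2 - j))
B(-19, -10)*P(-15) + 263 = (3 - 10)*(sqrt(6) - 1*(-15)*(12 - 15 - 1*(-15)**2)) + 263 = -7*(sqrt(6) - 1*(-15)*(12 - 15 - 1*225)) + 263 = -7*(sqrt(6) - 1*(-15)*(12 - 15 - 225)) + 263 = -7*(sqrt(6) - 1*(-15)*(-228)) + 263 = -7*(sqrt(6) - 3420) + 263 = -7*(-3420 + sqrt(6)) + 263 = (23940 - 7*sqrt(6)) + 263 = 24203 - 7*sqrt(6)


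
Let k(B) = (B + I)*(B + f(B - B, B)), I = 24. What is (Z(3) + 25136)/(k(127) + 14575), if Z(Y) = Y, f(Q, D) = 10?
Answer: 25139/35262 ≈ 0.71292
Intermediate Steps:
k(B) = (10 + B)*(24 + B) (k(B) = (B + 24)*(B + 10) = (24 + B)*(10 + B) = (10 + B)*(24 + B))
(Z(3) + 25136)/(k(127) + 14575) = (3 + 25136)/((240 + 127² + 34*127) + 14575) = 25139/((240 + 16129 + 4318) + 14575) = 25139/(20687 + 14575) = 25139/35262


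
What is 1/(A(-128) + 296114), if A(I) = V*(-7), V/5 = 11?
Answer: 1/295729 ≈ 3.3815e-6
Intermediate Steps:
V = 55 (V = 5*11 = 55)
A(I) = -385 (A(I) = 55*(-7) = -385)
1/(A(-128) + 296114) = 1/(-385 + 296114) = 1/295729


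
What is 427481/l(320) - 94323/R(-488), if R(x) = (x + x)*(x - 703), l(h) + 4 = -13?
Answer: -165637452529/6587024 ≈ -25146.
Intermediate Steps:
l(h) = -17 (l(h) = -4 - 13 = -17)
R(x) = 2*x*(-703 + x) (R(x) = (2*x)*(-703 + x) = 2*x*(-703 + x))
427481/l(320) - 94323/R(-488) = 427481/(-17) - 94323*(-1/(976*(-703 - 488))) = 427481*(-1/17) - 94323/(2*(-488)*(-1191)) = -427481/17 - 94323/1162416 = -427481/17 - 94323*1/1162416 = -427481/17 - 31441/387472 = -165637452529/6587024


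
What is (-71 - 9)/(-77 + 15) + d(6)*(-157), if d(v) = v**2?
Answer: -175172/31 ≈ -5650.7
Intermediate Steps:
(-71 - 9)/(-77 + 15) + d(6)*(-157) = (-71 - 9)/(-77 + 15) + 6**2*(-157) = -80/(-62) + 36*(-157) = -80*(-1/62) - 5652 = 40/31 - 5652 = -175172/31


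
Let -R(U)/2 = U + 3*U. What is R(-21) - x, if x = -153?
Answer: 321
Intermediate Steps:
R(U) = -8*U (R(U) = -2*(U + 3*U) = -8*U)
R(-21) - x = -8*(-21) - 1*(-153) = 168 + 153 = 321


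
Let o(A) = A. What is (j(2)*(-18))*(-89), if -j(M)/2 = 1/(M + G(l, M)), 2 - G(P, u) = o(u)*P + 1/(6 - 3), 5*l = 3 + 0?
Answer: -48060/37 ≈ -1298.9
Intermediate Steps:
l = 3/5 (l = (3 + 0)/5 = (1/5)*3 = 3/5 ≈ 0.60000)
G(P, u) = 5/3 - P*u (G(P, u) = 2 - (u*P + 1/(6 - 3)) = 2 - (P*u + 1/3) = 2 - (1/3 + P*u) = 2 + (-1/3 - P*u) = 5/3 - P*u)
j(M) = -2/(5/3 + 2*M/5) (j(M) = -2/(M + (5/3 - 1*3/5*M)) = -2/(M + (5/3 - 3*M/5)) = -2/(5/3 + 2*M/5))
(j(2)*(-18))*(-89) = (-30/(25 + 6*2)*(-18))*(-89) = (-30/(25 + 12)*(-18))*(-89) = (-30/37*(-18))*(-89) = (-30*1/37*(-18))*(-89) = -30/37*(-18)*(-89) = (540/37)*(-89) = -48060/37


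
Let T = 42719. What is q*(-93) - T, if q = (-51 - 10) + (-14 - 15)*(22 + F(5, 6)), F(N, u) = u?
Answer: 38470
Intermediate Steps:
q = -873 (q = (-51 - 10) + (-14 - 15)*(22 + 6) = -61 - 29*28 = -61 - 812 = -873)
q*(-93) - T = -873*(-93) - 1*42719 = 81189 - 42719 = 38470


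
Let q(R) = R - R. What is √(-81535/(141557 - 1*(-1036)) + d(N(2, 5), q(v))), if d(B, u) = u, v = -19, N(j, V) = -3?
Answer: I*√11626320255/142593 ≈ 0.75618*I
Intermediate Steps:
q(R) = 0
√(-81535/(141557 - 1*(-1036)) + d(N(2, 5), q(v))) = √(-81535/(141557 - 1*(-1036)) + 0) = √(-81535/(141557 + 1036) + 0) = √(-81535/142593 + 0) = √(-81535/142593) = I*√11626320255/142593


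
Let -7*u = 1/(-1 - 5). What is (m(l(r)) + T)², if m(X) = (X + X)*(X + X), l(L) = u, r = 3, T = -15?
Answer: 43744996/194481 ≈ 224.93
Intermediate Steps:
u = 1/42 (u = -1/(7*(-1 - 5)) = -⅐/(-6) = -⅐*(-⅙) = 1/42 ≈ 0.023810)
l(L) = 1/42
m(X) = 4*X² (m(X) = (2*X)*(2*X) = 4*X²)
(m(l(r)) + T)² = (4*(1/42)² - 15)² = (4*(1/1764) - 15)² = (1/441 - 15)² = (-6614/441)² = 43744996/194481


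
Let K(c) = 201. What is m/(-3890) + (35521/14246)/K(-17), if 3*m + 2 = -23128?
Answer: 2221534535/1113880494 ≈ 1.9944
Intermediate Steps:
m = -7710 (m = -⅔ + (⅓)*(-23128) = -⅔ - 23128/3 = -7710)
m/(-3890) + (35521/14246)/K(-17) = -7710/(-3890) + (35521/14246)/201 = -7710*(-1/3890) + (35521*(1/14246))*(1/201) = 771/389 + (35521/14246)*(1/201) = 771/389 + 35521/2863446 = 2221534535/1113880494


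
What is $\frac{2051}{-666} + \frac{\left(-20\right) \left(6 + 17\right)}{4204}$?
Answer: $- \frac{2232191}{699966} \approx -3.189$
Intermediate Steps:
$\frac{2051}{-666} + \frac{\left(-20\right) \left(6 + 17\right)}{4204} = 2051 \left(- \frac{1}{666}\right) + \left(-20\right) 23 \cdot \frac{1}{4204} = - \frac{2051}{666} - \frac{115}{1051} = - \frac{2232191}{699966}$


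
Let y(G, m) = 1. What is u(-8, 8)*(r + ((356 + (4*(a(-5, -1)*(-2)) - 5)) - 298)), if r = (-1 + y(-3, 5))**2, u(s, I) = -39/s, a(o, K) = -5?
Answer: 3627/8 ≈ 453.38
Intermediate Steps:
r = 0 (r = (-1 + 1)**2 = 0**2 = 0)
u(-8, 8)*(r + ((356 + (4*(a(-5, -1)*(-2)) - 5)) - 298)) = (-39/(-8))*(0 + ((356 + (4*(-5*(-2)) - 5)) - 298)) = (-39*(-1/8))*(0 + ((356 + (4*10 - 5)) - 298)) = 39*(0 + ((356 + (40 - 5)) - 298))/8 = 39*(0 + ((356 + 35) - 298))/8 = 39*(0 + (391 - 298))/8 = 39*(0 + 93)/8 = (39/8)*93 = 3627/8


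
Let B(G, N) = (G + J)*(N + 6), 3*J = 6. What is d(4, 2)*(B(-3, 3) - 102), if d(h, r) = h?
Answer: -444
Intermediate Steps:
J = 2 (J = (⅓)*6 = 2)
B(G, N) = (2 + G)*(6 + N) (B(G, N) = (G + 2)*(N + 6) = (2 + G)*(6 + N))
d(4, 2)*(B(-3, 3) - 102) = 4*((12 + 2*3 + 6*(-3) - 3*3) - 102) = 4*((12 + 6 - 18 - 9) - 102) = 4*(-9 - 102) = 4*(-111) = -444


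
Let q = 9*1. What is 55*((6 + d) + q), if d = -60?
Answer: -2475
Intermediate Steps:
q = 9
55*((6 + d) + q) = 55*((6 - 60) + 9) = 55*(-54 + 9) = 55*(-45) = -2475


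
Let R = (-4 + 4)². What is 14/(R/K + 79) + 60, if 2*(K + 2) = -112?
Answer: 4754/79 ≈ 60.177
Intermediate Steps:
K = -58 (K = -2 + (½)*(-112) = -2 - 56 = -58)
R = 0 (R = 0² = 0)
14/(R/K + 79) + 60 = 14/(0/(-58) + 79) + 60 = 14/(0*(-1/58) + 79) + 60 = 14/(0 + 79) + 60 = 14/79 + 60 = 4754/79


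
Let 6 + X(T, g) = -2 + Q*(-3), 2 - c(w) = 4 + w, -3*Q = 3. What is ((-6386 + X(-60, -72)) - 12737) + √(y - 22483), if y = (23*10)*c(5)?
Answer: -19128 + 3*I*√2677 ≈ -19128.0 + 155.22*I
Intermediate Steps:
Q = -1 (Q = -⅓*3 = -1)
c(w) = -2 - w (c(w) = 2 - (4 + w) = 2 + (-4 - w) = -2 - w)
y = -1610 (y = (23*10)*(-2 - 1*5) = 230*(-2 - 5) = 230*(-7) = -1610)
X(T, g) = -5 (X(T, g) = -6 + (-2 - 1*(-3)) = -6 + (-2 + 3) = -6 + 1 = -5)
((-6386 + X(-60, -72)) - 12737) + √(y - 22483) = ((-6386 - 5) - 12737) + √(-1610 - 22483) = (-6391 - 12737) + √(-24093) = -19128 + 3*I*√2677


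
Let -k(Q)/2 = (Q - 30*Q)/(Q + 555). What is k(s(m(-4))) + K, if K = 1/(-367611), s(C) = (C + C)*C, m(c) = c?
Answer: 682285429/215787657 ≈ 3.1618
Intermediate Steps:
s(C) = 2*C**2 (s(C) = (2*C)*C = 2*C**2)
K = -1/367611 ≈ -2.7203e-6
k(Q) = 58*Q/(555 + Q) (k(Q) = -2*(Q - 30*Q)/(Q + 555) = -2*(-29*Q)/(555 + Q) = -(-58)*Q/(555 + Q) = 58*Q/(555 + Q))
k(s(m(-4))) + K = 58*(2*(-4)**2)/(555 + 2*(-4)**2) - 1/367611 = 58*(2*16)/(555 + 2*16) - 1/367611 = 58*32/(555 + 32) - 1/367611 = 58*32/587 - 1/367611 = 58*32*(1/587) - 1/367611 = 1856/587 - 1/367611 = 682285429/215787657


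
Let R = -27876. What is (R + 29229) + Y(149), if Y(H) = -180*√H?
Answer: 1353 - 180*√149 ≈ -844.18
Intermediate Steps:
(R + 29229) + Y(149) = (-27876 + 29229) - 180*√149 = 1353 - 180*√149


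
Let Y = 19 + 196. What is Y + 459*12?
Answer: 5723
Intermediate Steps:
Y = 215
Y + 459*12 = 215 + 459*12 = 215 + 5508 = 5723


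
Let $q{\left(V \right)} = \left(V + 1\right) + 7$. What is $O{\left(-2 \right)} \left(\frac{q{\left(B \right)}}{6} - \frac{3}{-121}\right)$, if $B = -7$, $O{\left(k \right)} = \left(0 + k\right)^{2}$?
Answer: $\frac{278}{363} \approx 0.76584$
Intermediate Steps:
$O{\left(k \right)} = k^{2}$
$q{\left(V \right)} = 8 + V$ ($q{\left(V \right)} = \left(1 + V\right) + 7 = 8 + V$)
$O{\left(-2 \right)} \left(\frac{q{\left(B \right)}}{6} - \frac{3}{-121}\right) = \left(-2\right)^{2} \left(\frac{8 - 7}{6} - \frac{3}{-121}\right) = 4 \left(1 \cdot \frac{1}{6} - - \frac{3}{121}\right) = 4 \left(\frac{1}{6} + \frac{3}{121}\right) = 4 \cdot \frac{139}{726} = \frac{278}{363}$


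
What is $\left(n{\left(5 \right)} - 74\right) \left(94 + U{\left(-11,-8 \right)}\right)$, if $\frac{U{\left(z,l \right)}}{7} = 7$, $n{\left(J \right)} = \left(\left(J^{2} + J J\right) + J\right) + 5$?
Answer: $-2002$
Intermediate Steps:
$n{\left(J \right)} = 5 + J + 2 J^{2}$ ($n{\left(J \right)} = \left(\left(J^{2} + J^{2}\right) + J\right) + 5 = \left(2 J^{2} + J\right) + 5 = \left(J + 2 J^{2}\right) + 5 = 5 + J + 2 J^{2}$)
$U{\left(z,l \right)} = 49$ ($U{\left(z,l \right)} = 7 \cdot 7 = 49$)
$\left(n{\left(5 \right)} - 74\right) \left(94 + U{\left(-11,-8 \right)}\right) = \left(\left(5 + 5 + 2 \cdot 5^{2}\right) - 74\right) \left(94 + 49\right) = \left(\left(5 + 5 + 2 \cdot 25\right) - 74\right) 143 = \left(\left(5 + 5 + 50\right) - 74\right) 143 = \left(60 - 74\right) 143 = \left(-14\right) 143 = -2002$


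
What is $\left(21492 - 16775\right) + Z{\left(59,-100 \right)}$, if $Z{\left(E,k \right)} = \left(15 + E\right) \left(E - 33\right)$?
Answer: $6641$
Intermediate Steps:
$Z{\left(E,k \right)} = \left(-33 + E\right) \left(15 + E\right)$ ($Z{\left(E,k \right)} = \left(15 + E\right) \left(-33 + E\right) = \left(-33 + E\right) \left(15 + E\right)$)
$\left(21492 - 16775\right) + Z{\left(59,-100 \right)} = \left(21492 - 16775\right) - \left(1557 - 3481\right) = 4717 - -1924 = 4717 + 1924 = 6641$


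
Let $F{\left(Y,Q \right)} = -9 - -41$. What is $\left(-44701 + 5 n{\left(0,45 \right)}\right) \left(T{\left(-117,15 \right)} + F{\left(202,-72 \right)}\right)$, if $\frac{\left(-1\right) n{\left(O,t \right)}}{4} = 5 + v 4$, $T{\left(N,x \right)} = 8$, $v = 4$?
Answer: $-1804840$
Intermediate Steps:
$F{\left(Y,Q \right)} = 32$ ($F{\left(Y,Q \right)} = -9 + 41 = 32$)
$n{\left(O,t \right)} = -84$ ($n{\left(O,t \right)} = - 4 \left(5 + 4 \cdot 4\right) = - 4 \left(5 + 16\right) = \left(-4\right) 21 = -84$)
$\left(-44701 + 5 n{\left(0,45 \right)}\right) \left(T{\left(-117,15 \right)} + F{\left(202,-72 \right)}\right) = \left(-44701 + 5 \left(-84\right)\right) \left(8 + 32\right) = \left(-44701 - 420\right) 40 = \left(-45121\right) 40 = -1804840$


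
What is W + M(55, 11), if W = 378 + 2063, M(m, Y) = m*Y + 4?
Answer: 3050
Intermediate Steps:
M(m, Y) = 4 + Y*m (M(m, Y) = Y*m + 4 = 4 + Y*m)
W = 2441
W + M(55, 11) = 2441 + (4 + 11*55) = 2441 + (4 + 605) = 2441 + 609 = 3050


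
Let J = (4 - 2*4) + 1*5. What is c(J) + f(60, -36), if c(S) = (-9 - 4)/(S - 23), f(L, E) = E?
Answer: -779/22 ≈ -35.409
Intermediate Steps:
J = 1 (J = (4 - 8) + 5 = -4 + 5 = 1)
c(S) = -13/(-23 + S)
c(J) + f(60, -36) = -13/(-23 + 1) - 36 = -13/(-22) - 36 = -13*(-1/22) - 36 = 13/22 - 36 = -779/22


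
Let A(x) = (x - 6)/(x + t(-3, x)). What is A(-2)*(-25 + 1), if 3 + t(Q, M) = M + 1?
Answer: -32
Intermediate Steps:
t(Q, M) = -2 + M (t(Q, M) = -3 + (M + 1) = -3 + (1 + M) = -2 + M)
A(x) = (-6 + x)/(-2 + 2*x) (A(x) = (x - 6)/(x + (-2 + x)) = (-6 + x)/(-2 + 2*x))
A(-2)*(-25 + 1) = ((-6 - 2)/(2*(-1 - 2)))*(-25 + 1) = ((½)*(-8)/(-3))*(-24) = ((½)*(-⅓)*(-8))*(-24) = (4/3)*(-24) = -32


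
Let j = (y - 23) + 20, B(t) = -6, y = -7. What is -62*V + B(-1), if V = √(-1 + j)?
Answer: -6 - 62*I*√11 ≈ -6.0 - 205.63*I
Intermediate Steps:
j = -10 (j = (-7 - 23) + 20 = -30 + 20 = -10)
V = I*√11 (V = √(-1 - 10) = √(-11) = I*√11 ≈ 3.3166*I)
-62*V + B(-1) = -62*I*√11 - 6 = -6 - 62*I*√11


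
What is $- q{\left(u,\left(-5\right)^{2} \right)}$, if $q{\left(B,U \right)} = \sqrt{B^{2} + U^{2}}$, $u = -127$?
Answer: $- \sqrt{16754} \approx -129.44$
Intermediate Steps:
$- q{\left(u,\left(-5\right)^{2} \right)} = - \sqrt{\left(-127\right)^{2} + \left(\left(-5\right)^{2}\right)^{2}} = - \sqrt{16129 + 25^{2}} = - \sqrt{16129 + 625} = - \sqrt{16754}$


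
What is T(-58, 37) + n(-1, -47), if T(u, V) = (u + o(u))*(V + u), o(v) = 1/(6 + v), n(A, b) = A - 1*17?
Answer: 62421/52 ≈ 1200.4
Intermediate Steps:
n(A, b) = -17 + A (n(A, b) = A - 17 = -17 + A)
T(u, V) = (V + u)*(u + 1/(6 + u)) (T(u, V) = (u + 1/(6 + u))*(V + u) = (V + u)*(u + 1/(6 + u)))
T(-58, 37) + n(-1, -47) = (37 - 58 - 58*(6 - 58)*(37 - 58))/(6 - 58) + (-17 - 1) = (37 - 58 - 58*(-52)*(-21))/(-52) - 18 = -(37 - 58 - 63336)/52 - 18 = -1/52*(-63357) - 18 = 63357/52 - 18 = 62421/52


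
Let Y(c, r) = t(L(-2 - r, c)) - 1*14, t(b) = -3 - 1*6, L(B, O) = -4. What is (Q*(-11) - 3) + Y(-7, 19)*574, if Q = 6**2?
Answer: -13601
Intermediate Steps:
Q = 36
t(b) = -9 (t(b) = -3 - 6 = -9)
Y(c, r) = -23 (Y(c, r) = -9 - 1*14 = -9 - 14 = -23)
(Q*(-11) - 3) + Y(-7, 19)*574 = (36*(-11) - 3) - 23*574 = (-396 - 3) - 13202 = -399 - 13202 = -13601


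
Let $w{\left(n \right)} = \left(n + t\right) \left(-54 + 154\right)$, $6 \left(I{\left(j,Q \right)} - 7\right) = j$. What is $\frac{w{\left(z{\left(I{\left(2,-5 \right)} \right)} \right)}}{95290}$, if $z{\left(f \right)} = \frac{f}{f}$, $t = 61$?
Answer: $\frac{620}{9529} \approx 0.065065$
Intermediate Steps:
$I{\left(j,Q \right)} = 7 + \frac{j}{6}$
$z{\left(f \right)} = 1$
$w{\left(n \right)} = 6100 + 100 n$ ($w{\left(n \right)} = \left(n + 61\right) \left(-54 + 154\right) = \left(61 + n\right) 100 = 6100 + 100 n$)
$\frac{w{\left(z{\left(I{\left(2,-5 \right)} \right)} \right)}}{95290} = \frac{6100 + 100 \cdot 1}{95290} = \left(6100 + 100\right) \frac{1}{95290} = 6200 \cdot \frac{1}{95290} = \frac{620}{9529}$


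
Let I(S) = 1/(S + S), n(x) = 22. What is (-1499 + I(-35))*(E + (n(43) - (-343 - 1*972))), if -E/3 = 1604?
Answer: 72927045/14 ≈ 5.2091e+6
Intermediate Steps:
E = -4812 (E = -3*1604 = -4812)
I(S) = 1/(2*S)
(-1499 + I(-35))*(E + (n(43) - (-343 - 1*972))) = (-1499 + (½)/(-35))*(-4812 + (22 - (-343 - 1*972))) = (-1499 + (½)*(-1/35))*(-4812 + (22 - (-343 - 972))) = (-1499 - 1/70)*(-4812 + (22 - 1*(-1315))) = -104931*(-4812 + (22 + 1315))/70 = -104931*(-4812 + 1337)/70 = -104931/70*(-3475) = 72927045/14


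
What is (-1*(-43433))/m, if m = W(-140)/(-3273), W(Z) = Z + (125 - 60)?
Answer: 47385403/25 ≈ 1.8954e+6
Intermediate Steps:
W(Z) = 65 + Z (W(Z) = Z + 65 = 65 + Z)
m = 25/1091 (m = (65 - 140)/(-3273) = -75*(-1/3273) = 25/1091 ≈ 0.022915)
(-1*(-43433))/m = (-1*(-43433))/(25/1091) = 43433*(1091/25) = 47385403/25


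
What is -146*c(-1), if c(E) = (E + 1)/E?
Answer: 0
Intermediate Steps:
c(E) = (1 + E)/E
-146*c(-1) = -146*(1 - 1)/(-1) = -(-146)*0 = -146*0 = 0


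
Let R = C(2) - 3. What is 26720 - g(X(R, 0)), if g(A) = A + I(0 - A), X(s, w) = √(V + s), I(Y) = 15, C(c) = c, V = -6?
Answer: 26705 - I*√7 ≈ 26705.0 - 2.6458*I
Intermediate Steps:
R = -1 (R = 2 - 3 = -1)
X(s, w) = √(-6 + s)
g(A) = 15 + A (g(A) = A + 15 = 15 + A)
26720 - g(X(R, 0)) = 26720 - (15 + √(-6 - 1)) = 26720 - (15 + √(-7)) = 26720 - (15 + I*√7) = 26720 + (-15 - I*√7) = 26705 - I*√7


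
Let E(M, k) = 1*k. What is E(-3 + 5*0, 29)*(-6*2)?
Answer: -348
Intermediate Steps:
E(M, k) = k
E(-3 + 5*0, 29)*(-6*2) = 29*(-6*2) = 29*(-12) = -348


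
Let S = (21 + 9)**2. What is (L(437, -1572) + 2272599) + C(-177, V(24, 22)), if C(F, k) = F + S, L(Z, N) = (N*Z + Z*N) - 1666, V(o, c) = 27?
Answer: 897728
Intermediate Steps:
L(Z, N) = -1666 + 2*N*Z (L(Z, N) = (N*Z + N*Z) - 1666 = 2*N*Z - 1666 = -1666 + 2*N*Z)
S = 900 (S = 30**2 = 900)
C(F, k) = 900 + F (C(F, k) = F + 900 = 900 + F)
(L(437, -1572) + 2272599) + C(-177, V(24, 22)) = ((-1666 + 2*(-1572)*437) + 2272599) + (900 - 177) = ((-1666 - 1373928) + 2272599) + 723 = (-1375594 + 2272599) + 723 = 897005 + 723 = 897728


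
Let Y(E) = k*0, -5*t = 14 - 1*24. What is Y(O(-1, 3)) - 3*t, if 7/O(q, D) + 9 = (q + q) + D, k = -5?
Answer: -6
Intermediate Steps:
O(q, D) = 7/(-9 + D + 2*q) (O(q, D) = 7/(-9 + ((q + q) + D)) = 7/(-9 + (2*q + D)) = 7/(-9 + (D + 2*q)) = 7/(-9 + D + 2*q))
t = 2 (t = -(14 - 1*24)/5 = -(14 - 24)/5 = -1/5*(-10) = 2)
Y(E) = 0 (Y(E) = -5*0 = 0)
Y(O(-1, 3)) - 3*t = 0 - 3*2 = 0 - 6 = -6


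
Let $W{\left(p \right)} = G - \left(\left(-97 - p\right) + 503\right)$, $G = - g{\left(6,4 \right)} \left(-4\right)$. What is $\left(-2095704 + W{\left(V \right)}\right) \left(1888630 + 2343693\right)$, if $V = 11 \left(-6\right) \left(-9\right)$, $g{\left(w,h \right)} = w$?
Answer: $-8868798987916$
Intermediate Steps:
$V = 594$ ($V = \left(-66\right) \left(-9\right) = 594$)
$G = 24$ ($G = \left(-1\right) 6 \left(-4\right) = \left(-6\right) \left(-4\right) = 24$)
$W{\left(p \right)} = -382 + p$ ($W{\left(p \right)} = 24 - \left(\left(-97 - p\right) + 503\right) = 24 - \left(406 - p\right) = 24 + \left(-406 + p\right) = -382 + p$)
$\left(-2095704 + W{\left(V \right)}\right) \left(1888630 + 2343693\right) = \left(-2095704 + \left(-382 + 594\right)\right) \left(1888630 + 2343693\right) = \left(-2095704 + 212\right) 4232323 = \left(-2095492\right) 4232323 = -8868798987916$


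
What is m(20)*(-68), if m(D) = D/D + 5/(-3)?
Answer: 136/3 ≈ 45.333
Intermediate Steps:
m(D) = -⅔ (m(D) = 1 + 5*(-⅓) = 1 - 5/3 = -⅔)
m(20)*(-68) = -⅔*(-68) = 136/3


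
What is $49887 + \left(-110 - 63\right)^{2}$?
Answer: $79816$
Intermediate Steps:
$49887 + \left(-110 - 63\right)^{2} = 49887 + \left(-173\right)^{2} = 49887 + 29929 = 79816$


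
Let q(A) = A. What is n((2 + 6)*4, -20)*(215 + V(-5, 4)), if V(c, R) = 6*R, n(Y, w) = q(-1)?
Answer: -239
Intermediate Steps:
n(Y, w) = -1
n((2 + 6)*4, -20)*(215 + V(-5, 4)) = -(215 + 6*4) = -(215 + 24) = -1*239 = -239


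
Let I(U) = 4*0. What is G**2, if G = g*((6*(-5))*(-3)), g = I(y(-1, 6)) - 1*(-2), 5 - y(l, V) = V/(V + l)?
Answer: 32400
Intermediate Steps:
y(l, V) = 5 - V/(V + l)
I(U) = 0
g = 2 (g = 0 - 1*(-2) = 0 + 2 = 2)
G = 180 (G = 2*((6*(-5))*(-3)) = 2*(-30*(-3)) = 2*90 = 180)
G**2 = 180**2 = 32400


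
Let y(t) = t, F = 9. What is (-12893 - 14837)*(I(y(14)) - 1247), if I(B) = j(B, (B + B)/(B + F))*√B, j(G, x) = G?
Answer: 34579310 - 388220*√14 ≈ 3.3127e+7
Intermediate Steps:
I(B) = B^(3/2) (I(B) = B*√B = B^(3/2))
(-12893 - 14837)*(I(y(14)) - 1247) = (-12893 - 14837)*(14^(3/2) - 1247) = -27730*(14*√14 - 1247) = -27730*(-1247 + 14*√14) = 34579310 - 388220*√14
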